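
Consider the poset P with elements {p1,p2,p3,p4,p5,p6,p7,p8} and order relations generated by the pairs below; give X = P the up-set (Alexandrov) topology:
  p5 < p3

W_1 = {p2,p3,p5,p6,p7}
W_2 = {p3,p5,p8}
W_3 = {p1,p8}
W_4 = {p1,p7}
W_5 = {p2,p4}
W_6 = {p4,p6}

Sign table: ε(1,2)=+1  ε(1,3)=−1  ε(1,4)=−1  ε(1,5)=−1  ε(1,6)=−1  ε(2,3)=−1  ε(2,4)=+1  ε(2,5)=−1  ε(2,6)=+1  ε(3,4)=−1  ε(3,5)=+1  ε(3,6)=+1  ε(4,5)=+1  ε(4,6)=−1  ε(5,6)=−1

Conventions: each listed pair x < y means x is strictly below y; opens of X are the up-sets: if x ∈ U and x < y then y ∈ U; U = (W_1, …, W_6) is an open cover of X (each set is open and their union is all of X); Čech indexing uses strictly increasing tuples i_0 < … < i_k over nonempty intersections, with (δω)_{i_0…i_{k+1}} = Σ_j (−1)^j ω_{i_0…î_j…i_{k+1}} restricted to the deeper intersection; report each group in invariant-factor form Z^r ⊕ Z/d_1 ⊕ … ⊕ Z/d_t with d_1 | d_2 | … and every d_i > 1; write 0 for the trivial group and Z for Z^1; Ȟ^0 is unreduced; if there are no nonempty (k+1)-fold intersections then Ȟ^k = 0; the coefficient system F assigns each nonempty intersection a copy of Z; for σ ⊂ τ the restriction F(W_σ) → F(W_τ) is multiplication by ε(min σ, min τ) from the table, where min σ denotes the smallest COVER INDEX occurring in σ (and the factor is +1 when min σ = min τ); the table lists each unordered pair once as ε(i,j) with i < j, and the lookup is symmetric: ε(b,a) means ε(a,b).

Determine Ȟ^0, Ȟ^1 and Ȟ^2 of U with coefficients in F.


Ȟ^0 ≅ 0,  Ȟ^1 ≅ Z ⊕ Z/2,  Ȟ^2 ≅ 0

nerve of the cover:
  W12={p3,p5} W14={p7} W15={p2} W16={p6} W23={p8} W34={p1} W56={p4}
C dims 6,7; δ0: rk 6, SNF 1^5·2
Ȟ^0 = (6 − 6) − 0 = 0, so Ȟ^0 ≅ 0
Ȟ^1 = (7 − 0) − 6 = 1 plus torsion [2], so Ȟ^1 ≅ Z ⊕ Z/2
Ȟ^2 = (0 − 0) − 0 = 0, so Ȟ^2 ≅ 0


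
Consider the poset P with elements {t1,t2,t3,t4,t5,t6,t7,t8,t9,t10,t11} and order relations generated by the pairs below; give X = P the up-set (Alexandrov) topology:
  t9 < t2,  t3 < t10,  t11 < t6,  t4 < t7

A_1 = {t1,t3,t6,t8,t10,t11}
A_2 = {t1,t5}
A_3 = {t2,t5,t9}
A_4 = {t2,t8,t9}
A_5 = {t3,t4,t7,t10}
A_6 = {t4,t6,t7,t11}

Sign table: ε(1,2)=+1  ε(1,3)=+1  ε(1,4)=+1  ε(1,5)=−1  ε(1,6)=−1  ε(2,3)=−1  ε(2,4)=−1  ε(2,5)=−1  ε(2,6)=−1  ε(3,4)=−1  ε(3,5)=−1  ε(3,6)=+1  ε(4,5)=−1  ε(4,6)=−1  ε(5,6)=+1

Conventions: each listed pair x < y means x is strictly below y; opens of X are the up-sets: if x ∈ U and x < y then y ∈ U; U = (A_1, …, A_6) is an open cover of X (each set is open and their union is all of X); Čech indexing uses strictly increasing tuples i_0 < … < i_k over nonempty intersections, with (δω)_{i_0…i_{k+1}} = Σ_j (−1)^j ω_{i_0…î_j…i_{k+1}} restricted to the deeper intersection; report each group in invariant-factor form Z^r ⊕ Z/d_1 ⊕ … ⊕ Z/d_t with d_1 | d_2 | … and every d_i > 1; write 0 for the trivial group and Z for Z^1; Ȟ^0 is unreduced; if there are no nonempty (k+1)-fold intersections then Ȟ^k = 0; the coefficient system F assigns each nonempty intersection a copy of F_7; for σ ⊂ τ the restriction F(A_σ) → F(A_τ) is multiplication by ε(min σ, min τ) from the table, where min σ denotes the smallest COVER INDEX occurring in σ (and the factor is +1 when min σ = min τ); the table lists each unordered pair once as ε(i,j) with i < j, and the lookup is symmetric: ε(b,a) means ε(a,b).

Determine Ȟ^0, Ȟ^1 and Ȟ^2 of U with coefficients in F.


Ȟ^0(U;F) ≅ Z/7, Ȟ^1(U;F) ≅ Z/7 ⊕ Z/7, Ȟ^2(U;F) ≅ 0

nerve of the cover:
  A12={t1} A14={t8} A15={t3,t10} A16={t6,t11} A23={t5} A34={t2,t9} A56={t4,t7}
C dims 6,7; δ0: rk_F7 5
Ȟ^0 = (6 − 5) − 0 = 1, so Ȟ^0 ≅ Z/7
Ȟ^1 = (7 − 0) − 5 = 2, so Ȟ^1 ≅ Z/7 ⊕ Z/7
Ȟ^2 = (0 − 0) − 0 = 0, so Ȟ^2 ≅ 0


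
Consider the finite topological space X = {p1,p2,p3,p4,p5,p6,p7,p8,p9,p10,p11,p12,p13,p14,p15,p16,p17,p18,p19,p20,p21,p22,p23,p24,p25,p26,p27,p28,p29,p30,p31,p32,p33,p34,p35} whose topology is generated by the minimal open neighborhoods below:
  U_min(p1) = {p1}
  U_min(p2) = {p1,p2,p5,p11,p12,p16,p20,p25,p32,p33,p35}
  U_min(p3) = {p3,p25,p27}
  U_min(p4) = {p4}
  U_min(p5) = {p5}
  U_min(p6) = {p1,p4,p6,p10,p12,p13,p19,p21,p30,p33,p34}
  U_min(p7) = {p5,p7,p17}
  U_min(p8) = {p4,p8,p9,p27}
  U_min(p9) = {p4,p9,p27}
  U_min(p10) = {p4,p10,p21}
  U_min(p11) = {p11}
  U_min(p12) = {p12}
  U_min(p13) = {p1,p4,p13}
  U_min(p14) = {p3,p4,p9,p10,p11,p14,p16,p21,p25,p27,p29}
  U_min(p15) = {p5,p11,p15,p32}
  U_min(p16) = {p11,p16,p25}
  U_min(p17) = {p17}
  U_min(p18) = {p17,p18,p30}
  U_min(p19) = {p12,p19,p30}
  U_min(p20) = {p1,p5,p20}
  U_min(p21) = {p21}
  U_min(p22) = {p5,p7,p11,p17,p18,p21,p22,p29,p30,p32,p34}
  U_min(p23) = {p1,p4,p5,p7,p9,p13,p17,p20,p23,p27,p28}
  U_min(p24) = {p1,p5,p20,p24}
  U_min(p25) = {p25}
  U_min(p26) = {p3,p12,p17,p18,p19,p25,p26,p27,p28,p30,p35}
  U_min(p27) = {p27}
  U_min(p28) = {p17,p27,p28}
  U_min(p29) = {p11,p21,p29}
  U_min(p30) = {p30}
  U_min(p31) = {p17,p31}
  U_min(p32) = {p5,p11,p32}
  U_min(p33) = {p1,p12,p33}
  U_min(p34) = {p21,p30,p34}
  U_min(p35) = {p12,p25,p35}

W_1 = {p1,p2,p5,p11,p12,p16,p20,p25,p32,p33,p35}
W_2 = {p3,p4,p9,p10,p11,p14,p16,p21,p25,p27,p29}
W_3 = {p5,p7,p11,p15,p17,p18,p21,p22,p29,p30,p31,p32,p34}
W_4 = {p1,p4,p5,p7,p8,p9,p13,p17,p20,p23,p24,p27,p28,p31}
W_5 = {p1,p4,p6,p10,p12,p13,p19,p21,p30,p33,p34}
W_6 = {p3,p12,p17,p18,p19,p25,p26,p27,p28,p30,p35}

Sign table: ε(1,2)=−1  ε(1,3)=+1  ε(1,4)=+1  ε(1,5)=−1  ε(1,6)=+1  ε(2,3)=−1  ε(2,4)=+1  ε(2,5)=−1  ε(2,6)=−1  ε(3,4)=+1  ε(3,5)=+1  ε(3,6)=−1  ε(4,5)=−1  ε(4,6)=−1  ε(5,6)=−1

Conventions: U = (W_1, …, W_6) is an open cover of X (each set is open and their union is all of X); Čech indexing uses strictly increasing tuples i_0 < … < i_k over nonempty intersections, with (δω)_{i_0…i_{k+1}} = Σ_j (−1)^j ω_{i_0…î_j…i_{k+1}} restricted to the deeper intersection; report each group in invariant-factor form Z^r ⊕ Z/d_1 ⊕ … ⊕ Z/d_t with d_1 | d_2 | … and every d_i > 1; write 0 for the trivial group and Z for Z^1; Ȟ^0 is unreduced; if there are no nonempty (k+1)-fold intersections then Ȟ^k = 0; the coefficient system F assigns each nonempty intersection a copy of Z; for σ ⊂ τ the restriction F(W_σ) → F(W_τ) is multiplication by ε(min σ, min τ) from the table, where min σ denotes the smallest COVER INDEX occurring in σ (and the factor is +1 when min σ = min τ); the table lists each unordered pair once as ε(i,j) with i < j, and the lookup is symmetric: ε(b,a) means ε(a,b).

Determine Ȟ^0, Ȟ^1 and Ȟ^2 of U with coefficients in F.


Ȟ^0 ≅ 0,  Ȟ^1 ≅ Z/2,  Ȟ^2 ≅ Z

cover nerve:
  W12={p11,p16,p25} W13={p5,p11,p32} W14={p1,p5,p20} W15={p1,p12,p33} W16={p12,p25,p35} W23={p11,p21,p29} W24={p4,p9,p27} W25={p4,p10,p21} W26={p3,p25,p27} W34={p5,p7,p17,p31} W35={p21,p30,p34} W36={p17,p18,p30} W45={p1,p4,p13} W46={p17,p27,p28} W56={p12,p19,p30}
  W123={p11} W126={p25} W134={p5} W145={p1} W156={p12} W235={p21} W245={p4} W246={p27} W346={p17} W356={p30}
C dims 6,15,10; δ0: rk 6, SNF 1^5·2; δ1: rk 9, SNF 1^9
Ȟ^0: (6−6)−0=0 ⇒ 0
Ȟ^1: (15−9)−6=0 plus torsion [2] ⇒ Z/2
Ȟ^2: (10−0)−9=1 ⇒ Z


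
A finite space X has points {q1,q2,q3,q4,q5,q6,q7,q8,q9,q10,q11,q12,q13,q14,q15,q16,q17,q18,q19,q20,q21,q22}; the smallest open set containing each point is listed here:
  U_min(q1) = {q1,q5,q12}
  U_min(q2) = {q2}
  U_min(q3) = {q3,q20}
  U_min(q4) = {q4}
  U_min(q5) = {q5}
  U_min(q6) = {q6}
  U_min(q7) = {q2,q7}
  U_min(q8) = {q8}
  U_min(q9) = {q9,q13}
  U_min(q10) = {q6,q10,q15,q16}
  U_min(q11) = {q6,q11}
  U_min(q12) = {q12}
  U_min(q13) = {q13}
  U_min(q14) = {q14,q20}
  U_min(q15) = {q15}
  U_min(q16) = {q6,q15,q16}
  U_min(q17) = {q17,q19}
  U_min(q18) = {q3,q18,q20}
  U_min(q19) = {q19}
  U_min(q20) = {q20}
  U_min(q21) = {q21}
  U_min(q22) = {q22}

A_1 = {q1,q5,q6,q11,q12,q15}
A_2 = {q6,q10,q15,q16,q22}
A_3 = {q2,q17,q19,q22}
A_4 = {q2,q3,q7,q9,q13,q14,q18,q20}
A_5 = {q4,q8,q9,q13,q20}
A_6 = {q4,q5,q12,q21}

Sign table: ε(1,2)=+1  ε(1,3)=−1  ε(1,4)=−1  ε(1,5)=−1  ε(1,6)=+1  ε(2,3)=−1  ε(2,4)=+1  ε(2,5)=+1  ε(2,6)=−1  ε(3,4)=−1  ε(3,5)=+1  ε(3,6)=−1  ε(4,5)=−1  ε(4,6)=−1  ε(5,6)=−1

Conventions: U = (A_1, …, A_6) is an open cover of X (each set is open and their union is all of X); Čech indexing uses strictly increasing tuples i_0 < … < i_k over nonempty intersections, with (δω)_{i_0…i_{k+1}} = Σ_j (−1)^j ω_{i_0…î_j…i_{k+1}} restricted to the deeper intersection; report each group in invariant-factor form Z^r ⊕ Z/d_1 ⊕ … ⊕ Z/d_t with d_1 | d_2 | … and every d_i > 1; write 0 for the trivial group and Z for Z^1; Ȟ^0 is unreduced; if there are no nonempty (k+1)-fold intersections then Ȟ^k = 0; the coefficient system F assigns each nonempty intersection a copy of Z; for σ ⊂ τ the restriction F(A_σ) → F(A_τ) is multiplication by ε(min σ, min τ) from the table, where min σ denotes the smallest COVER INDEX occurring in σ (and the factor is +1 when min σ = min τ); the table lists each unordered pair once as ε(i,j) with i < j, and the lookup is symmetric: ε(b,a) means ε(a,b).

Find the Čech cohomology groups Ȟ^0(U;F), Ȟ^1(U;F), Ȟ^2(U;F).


intersection data:
  A12={q6,q15} A16={q5,q12} A23={q22} A34={q2} A45={q9,q13,q20} A56={q4}
C dims 6,6; δ0: rk 5, SNF 1^5
Ȟ^0 = (6 − 5) − 0 = 1, so Ȟ^0 ≅ Z
Ȟ^1 = (6 − 0) − 5 = 1, so Ȟ^1 ≅ Z
Ȟ^2 = (0 − 0) − 0 = 0, so Ȟ^2 ≅ 0

Ȟ^0 ≅ Z; Ȟ^1 ≅ Z; Ȟ^2 ≅ 0


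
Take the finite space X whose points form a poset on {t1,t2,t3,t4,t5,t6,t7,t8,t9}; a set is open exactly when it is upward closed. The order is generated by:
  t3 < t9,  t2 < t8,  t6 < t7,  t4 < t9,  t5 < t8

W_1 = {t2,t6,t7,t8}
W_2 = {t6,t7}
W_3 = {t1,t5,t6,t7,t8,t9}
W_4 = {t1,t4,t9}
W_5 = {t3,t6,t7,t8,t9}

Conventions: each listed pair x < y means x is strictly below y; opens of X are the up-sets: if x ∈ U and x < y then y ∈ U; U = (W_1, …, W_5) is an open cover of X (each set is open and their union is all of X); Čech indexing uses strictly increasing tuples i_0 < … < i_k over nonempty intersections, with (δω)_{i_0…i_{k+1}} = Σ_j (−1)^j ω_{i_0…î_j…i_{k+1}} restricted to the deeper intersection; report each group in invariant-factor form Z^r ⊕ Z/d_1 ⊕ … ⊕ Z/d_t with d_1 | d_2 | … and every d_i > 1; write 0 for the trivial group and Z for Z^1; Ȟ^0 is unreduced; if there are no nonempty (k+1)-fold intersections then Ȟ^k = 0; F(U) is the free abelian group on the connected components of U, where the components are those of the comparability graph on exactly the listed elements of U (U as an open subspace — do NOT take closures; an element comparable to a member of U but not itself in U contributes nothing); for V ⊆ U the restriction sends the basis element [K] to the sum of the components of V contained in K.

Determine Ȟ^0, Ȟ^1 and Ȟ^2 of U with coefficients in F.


Ȟ^0 ≅ Z^4, Ȟ^1 ≅ 0, Ȟ^2 ≅ 0

nerve simplices:
  W12={t6,t7} W13={t6,t7,t8} W15={t6,t7,t8} W23={t6,t7} W25={t6,t7} W34={t1,t9} W35={t6,t7,t8,t9} W45={t9}
  W123={t6,t7} W125={t6,t7} W135={t6,t7,t8} W235={t6,t7} W345={t9}
  W1235={t6,t7}
components per intersection:
  W1: {t2,t8} {t6,t7}
  W2: {t6,t7}
  W3: {t1} {t5,t8} {t6,t7} {t9}
  W4: {t1} {t4,t9}
  W5: {t3,t9} {t6,t7} {t8}
  W12: {t6,t7}
  W13: {t6,t7} {t8}
  W15: {t6,t7} {t8}
  W23: {t6,t7}
  W25: {t6,t7}
  W34: {t1} {t9}
  W35: {t6,t7} {t8} {t9}
  W45: {t9}
  W123: {t6,t7}
  W125: {t6,t7}
  W135: {t6,t7} {t8}
  W235: {t6,t7}
  W345: {t9}
  W1235: {t6,t7}
C dims 12,13,6,1; δ0: rk 8, SNF 1^8; δ1: rk 5, SNF 1^5; δ2: rk 1, SNF 1^1
degree 0: 12−8−0 = 4 → Ȟ^0 ≅ Z^4
degree 1: 13−5−8 = 0 → Ȟ^1 ≅ 0
degree 2: 6−1−5 = 0 → Ȟ^2 ≅ 0


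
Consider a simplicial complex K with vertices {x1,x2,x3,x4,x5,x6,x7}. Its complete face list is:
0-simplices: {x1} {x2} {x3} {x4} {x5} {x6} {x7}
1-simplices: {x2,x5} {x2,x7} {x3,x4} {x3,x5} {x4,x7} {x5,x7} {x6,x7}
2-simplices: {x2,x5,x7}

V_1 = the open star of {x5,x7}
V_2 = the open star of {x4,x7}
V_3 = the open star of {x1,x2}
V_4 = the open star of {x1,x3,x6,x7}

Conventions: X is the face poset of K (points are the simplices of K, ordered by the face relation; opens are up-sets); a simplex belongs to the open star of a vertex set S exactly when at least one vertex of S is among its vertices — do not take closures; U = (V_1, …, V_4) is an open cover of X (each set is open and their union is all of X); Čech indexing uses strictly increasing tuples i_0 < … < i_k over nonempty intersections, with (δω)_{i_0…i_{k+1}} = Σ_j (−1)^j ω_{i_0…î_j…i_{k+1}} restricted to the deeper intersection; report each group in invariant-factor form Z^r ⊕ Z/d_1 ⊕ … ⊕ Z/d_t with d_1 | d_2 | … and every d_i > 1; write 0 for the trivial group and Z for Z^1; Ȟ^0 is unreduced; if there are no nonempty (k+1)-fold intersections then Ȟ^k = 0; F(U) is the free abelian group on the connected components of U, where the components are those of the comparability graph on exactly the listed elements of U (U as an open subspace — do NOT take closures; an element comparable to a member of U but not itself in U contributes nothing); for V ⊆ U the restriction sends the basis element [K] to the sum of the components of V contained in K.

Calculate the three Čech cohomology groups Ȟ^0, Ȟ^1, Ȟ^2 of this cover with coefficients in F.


Ȟ^0(U;F) ≅ Z^2, Ȟ^1(U;F) ≅ Z and Ȟ^2(U;F) ≅ 0

nonempty overlaps:
  V1={{x5},{x7},{x2,x5},{x2,x7},{x3,x5},{x4,x7},{x5,x7},{x6,x7},{x2,x5,x7}} V2={{x4},{x7},{x2,x7},{x3,x4},{x4,x7},{x5,x7},{x6,x7},{x2,x5,x7}} V3={{x1},{x2},{x2,x5},{x2,x7},{x2,x5,x7}} V4={{x1},{x3},{x6},{x7},{x2,x7},{x3,x4},{x3,x5},{x4,x7},{x5,x7},{x6,x7},{x2,x5,x7}}
  V12={{x7},{x2,x7},{x4,x7},{x5,x7},{x6,x7},{x2,x5,x7}} V13={{x2,x5},{x2,x7},{x2,x5,x7}} V14={{x7},{x2,x7},{x3,x5},{x4,x7},{x5,x7},{x6,x7},{x2,x5,x7}} V23={{x2,x7},{x2,x5,x7}} V24={{x7},{x2,x7},{x3,x4},{x4,x7},{x5,x7},{x6,x7},{x2,x5,x7}} V34={{x1},{x2,x7},{x2,x5,x7}}
  V123={{x2,x7},{x2,x5,x7}} V124={{x7},{x2,x7},{x4,x7},{x5,x7},{x6,x7},{x2,x5,x7}} V134={{x2,x7},{x2,x5,x7}} V234={{x2,x7},{x2,x5,x7}}
  V1234={{x2,x7},{x2,x5,x7}}
components per intersection:
  V1: {{x5},{x7},{x2,x5},{x2,x7},{x3,x5},{x4,x7},{x5,x7},{x6,x7},{x2,x5,x7}}
  V2: {{x4},{x7},{x2,x7},{x3,x4},{x4,x7},{x5,x7},{x6,x7},{x2,x5,x7}}
  V3: {{x1}} {{x2},{x2,x5},{x2,x7},{x2,x5,x7}}
  V4: {{x1}} {{x3},{x3,x4},{x3,x5}} {{x6},{x7},{x2,x7},{x4,x7},{x5,x7},{x6,x7},{x2,x5,x7}}
  V12: {{x7},{x2,x7},{x4,x7},{x5,x7},{x6,x7},{x2,x5,x7}}
  V13: {{x2,x5},{x2,x7},{x2,x5,x7}}
  V14: {{x7},{x2,x7},{x4,x7},{x5,x7},{x6,x7},{x2,x5,x7}} {{x3,x5}}
  V23: {{x2,x7},{x2,x5,x7}}
  V24: {{x7},{x2,x7},{x4,x7},{x5,x7},{x6,x7},{x2,x5,x7}} {{x3,x4}}
  V34: {{x1}} {{x2,x7},{x2,x5,x7}}
  V123: {{x2,x7},{x2,x5,x7}}
  V124: {{x7},{x2,x7},{x4,x7},{x5,x7},{x6,x7},{x2,x5,x7}}
  V134: {{x2,x7},{x2,x5,x7}}
  V234: {{x2,x7},{x2,x5,x7}}
  V1234: {{x2,x7},{x2,x5,x7}}
C dims 7,9,4,1; δ0: rk 5, SNF 1^5; δ1: rk 3, SNF 1^3; δ2: rk 1, SNF 1^1
degree 0: 7−5−0 = 2 → Ȟ^0 ≅ Z^2
degree 1: 9−3−5 = 1 → Ȟ^1 ≅ Z
degree 2: 4−1−3 = 0 → Ȟ^2 ≅ 0


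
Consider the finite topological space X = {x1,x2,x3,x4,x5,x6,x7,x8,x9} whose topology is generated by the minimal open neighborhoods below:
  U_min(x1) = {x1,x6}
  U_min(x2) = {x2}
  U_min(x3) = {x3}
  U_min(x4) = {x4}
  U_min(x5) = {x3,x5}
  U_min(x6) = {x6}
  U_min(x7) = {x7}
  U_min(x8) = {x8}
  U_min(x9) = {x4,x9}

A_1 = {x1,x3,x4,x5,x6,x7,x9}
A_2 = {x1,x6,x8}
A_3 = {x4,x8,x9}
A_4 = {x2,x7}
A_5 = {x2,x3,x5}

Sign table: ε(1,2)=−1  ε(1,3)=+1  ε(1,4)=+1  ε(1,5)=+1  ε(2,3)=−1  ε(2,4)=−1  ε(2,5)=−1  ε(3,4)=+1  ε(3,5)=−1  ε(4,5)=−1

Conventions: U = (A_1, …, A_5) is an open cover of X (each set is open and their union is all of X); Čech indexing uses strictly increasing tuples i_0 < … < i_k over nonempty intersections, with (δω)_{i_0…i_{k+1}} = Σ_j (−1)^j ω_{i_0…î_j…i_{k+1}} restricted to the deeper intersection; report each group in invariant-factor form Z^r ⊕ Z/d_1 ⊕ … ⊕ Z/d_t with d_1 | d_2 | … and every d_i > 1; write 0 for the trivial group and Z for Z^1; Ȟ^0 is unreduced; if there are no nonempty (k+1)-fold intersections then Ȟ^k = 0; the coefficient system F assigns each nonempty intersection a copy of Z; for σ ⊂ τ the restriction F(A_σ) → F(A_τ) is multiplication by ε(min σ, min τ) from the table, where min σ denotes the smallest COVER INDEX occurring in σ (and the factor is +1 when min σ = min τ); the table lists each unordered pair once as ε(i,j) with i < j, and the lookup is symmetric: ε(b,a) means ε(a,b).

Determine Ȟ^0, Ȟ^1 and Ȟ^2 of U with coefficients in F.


Ȟ^0 = 0; Ȟ^1 = Z ⊕ Z/2; Ȟ^2 = 0

nerve of the cover:
  A12={x1,x6} A13={x4,x9} A14={x7} A15={x3,x5} A23={x8} A45={x2}
C dims 5,6; δ0: rk 5, SNF 1^4·2
Ȟ^0 = (5 − 5) − 0 = 0, so Ȟ^0 ≅ 0
Ȟ^1 = (6 − 0) − 5 = 1 plus torsion [2], so Ȟ^1 ≅ Z ⊕ Z/2
Ȟ^2 = (0 − 0) − 0 = 0, so Ȟ^2 ≅ 0


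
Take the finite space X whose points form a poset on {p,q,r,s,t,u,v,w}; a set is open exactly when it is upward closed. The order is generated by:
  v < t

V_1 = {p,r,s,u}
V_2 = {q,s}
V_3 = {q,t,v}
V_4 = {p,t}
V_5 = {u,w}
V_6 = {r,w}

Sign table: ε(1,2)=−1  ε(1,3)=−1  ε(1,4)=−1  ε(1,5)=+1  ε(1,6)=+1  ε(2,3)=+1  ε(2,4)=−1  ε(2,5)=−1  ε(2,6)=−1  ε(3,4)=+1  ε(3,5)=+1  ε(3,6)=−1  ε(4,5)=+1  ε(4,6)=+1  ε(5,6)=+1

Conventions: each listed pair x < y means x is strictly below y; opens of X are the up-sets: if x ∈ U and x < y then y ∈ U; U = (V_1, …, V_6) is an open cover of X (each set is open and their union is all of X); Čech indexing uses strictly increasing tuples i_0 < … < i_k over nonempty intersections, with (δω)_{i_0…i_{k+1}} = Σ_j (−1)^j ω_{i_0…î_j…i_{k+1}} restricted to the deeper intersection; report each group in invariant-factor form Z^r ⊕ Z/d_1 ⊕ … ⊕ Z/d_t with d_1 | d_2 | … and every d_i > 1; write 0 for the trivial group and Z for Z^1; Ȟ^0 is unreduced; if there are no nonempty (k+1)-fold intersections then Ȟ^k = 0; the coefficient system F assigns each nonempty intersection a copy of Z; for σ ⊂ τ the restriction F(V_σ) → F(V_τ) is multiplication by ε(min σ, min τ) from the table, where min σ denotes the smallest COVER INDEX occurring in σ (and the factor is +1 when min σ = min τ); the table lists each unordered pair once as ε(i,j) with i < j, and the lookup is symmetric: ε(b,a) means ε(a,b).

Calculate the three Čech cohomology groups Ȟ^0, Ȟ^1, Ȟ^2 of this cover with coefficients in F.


Ȟ^0 = Z, Ȟ^1 = Z^2, Ȟ^2 = 0

nerve of the cover:
  V12={s} V14={p} V15={u} V16={r} V23={q} V34={t} V56={w}
C dims 6,7; δ0: rk 5, SNF 1^5
Ȟ^0 = (6 − 5) − 0 = 1, so Ȟ^0 ≅ Z
Ȟ^1 = (7 − 0) − 5 = 2, so Ȟ^1 ≅ Z^2
Ȟ^2 = (0 − 0) − 0 = 0, so Ȟ^2 ≅ 0


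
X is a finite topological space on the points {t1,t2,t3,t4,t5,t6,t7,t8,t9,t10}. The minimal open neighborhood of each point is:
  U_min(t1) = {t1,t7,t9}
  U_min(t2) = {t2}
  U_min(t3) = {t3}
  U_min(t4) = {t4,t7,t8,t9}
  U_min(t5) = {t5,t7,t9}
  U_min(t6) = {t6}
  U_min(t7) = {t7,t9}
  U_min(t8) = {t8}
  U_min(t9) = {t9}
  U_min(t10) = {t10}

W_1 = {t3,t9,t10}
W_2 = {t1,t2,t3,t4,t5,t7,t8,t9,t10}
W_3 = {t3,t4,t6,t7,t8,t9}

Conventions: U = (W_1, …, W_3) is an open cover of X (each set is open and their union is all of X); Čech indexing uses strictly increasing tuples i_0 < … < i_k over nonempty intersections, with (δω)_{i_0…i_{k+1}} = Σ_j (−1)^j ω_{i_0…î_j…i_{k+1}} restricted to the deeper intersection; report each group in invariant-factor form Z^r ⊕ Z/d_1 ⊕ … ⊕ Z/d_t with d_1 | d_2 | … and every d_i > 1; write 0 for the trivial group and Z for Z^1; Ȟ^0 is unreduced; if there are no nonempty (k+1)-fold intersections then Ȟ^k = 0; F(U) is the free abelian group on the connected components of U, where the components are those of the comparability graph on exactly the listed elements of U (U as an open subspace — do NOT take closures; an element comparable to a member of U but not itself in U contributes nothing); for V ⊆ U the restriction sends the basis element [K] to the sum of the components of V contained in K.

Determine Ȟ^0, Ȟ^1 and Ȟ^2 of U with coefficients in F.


nonempty overlaps:
  W12={t3,t9,t10} W13={t3,t9} W23={t3,t4,t7,t8,t9}
  W123={t3,t9}
components per intersection:
  W1: {t3} {t9} {t10}
  W2: {t1,t4,t5,t7,t8,t9} {t2} {t3} {t10}
  W3: {t3} {t4,t7,t8,t9} {t6}
  W12: {t3} {t9} {t10}
  W13: {t3} {t9}
  W23: {t3} {t4,t7,t8,t9}
  W123: {t3} {t9}
C dims 10,7,2; δ0: rk 5, SNF 1^5; δ1: rk 2, SNF 1^2
degree 0: 10−5−0 = 5 → Ȟ^0 ≅ Z^5
degree 1: 7−2−5 = 0 → Ȟ^1 ≅ 0
degree 2: 2−0−2 = 0 → Ȟ^2 ≅ 0

Ȟ^0(U;F) ≅ Z^5,  Ȟ^1(U;F) ≅ 0,  Ȟ^2(U;F) ≅ 0


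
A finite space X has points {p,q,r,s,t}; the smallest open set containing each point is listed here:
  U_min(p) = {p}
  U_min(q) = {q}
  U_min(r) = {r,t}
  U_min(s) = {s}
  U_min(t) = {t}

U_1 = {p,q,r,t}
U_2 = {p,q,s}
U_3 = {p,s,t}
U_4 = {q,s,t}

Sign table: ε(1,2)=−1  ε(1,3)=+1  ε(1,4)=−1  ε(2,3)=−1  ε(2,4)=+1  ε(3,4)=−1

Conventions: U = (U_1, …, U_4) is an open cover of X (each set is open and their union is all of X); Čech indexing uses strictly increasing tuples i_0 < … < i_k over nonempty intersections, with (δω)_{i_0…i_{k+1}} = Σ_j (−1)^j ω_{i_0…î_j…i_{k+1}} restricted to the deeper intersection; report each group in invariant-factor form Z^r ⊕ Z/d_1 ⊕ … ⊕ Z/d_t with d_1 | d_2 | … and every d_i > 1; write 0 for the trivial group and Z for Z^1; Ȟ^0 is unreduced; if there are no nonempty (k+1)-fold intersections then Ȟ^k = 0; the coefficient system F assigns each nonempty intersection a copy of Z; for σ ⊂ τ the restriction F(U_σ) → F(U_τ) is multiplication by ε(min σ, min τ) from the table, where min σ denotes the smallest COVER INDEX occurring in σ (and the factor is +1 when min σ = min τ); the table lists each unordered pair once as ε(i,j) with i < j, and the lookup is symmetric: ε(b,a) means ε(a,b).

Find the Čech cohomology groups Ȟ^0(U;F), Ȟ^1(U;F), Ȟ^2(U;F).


Ȟ^0(U;F) ≅ Z, Ȟ^1(U;F) ≅ 0 and Ȟ^2(U;F) ≅ Z

nerve simplices:
  U12={p,q} U13={p,t} U14={q,t} U23={p,s} U24={q,s} U34={s,t}
  U123={p} U124={q} U134={t} U234={s}
C dims 4,6,4; δ0: rk 3, SNF 1^3; δ1: rk 3, SNF 1^3
degree 0: 4−3−0 = 1 → Ȟ^0 ≅ Z
degree 1: 6−3−3 = 0 → Ȟ^1 ≅ 0
degree 2: 4−0−3 = 1 → Ȟ^2 ≅ Z


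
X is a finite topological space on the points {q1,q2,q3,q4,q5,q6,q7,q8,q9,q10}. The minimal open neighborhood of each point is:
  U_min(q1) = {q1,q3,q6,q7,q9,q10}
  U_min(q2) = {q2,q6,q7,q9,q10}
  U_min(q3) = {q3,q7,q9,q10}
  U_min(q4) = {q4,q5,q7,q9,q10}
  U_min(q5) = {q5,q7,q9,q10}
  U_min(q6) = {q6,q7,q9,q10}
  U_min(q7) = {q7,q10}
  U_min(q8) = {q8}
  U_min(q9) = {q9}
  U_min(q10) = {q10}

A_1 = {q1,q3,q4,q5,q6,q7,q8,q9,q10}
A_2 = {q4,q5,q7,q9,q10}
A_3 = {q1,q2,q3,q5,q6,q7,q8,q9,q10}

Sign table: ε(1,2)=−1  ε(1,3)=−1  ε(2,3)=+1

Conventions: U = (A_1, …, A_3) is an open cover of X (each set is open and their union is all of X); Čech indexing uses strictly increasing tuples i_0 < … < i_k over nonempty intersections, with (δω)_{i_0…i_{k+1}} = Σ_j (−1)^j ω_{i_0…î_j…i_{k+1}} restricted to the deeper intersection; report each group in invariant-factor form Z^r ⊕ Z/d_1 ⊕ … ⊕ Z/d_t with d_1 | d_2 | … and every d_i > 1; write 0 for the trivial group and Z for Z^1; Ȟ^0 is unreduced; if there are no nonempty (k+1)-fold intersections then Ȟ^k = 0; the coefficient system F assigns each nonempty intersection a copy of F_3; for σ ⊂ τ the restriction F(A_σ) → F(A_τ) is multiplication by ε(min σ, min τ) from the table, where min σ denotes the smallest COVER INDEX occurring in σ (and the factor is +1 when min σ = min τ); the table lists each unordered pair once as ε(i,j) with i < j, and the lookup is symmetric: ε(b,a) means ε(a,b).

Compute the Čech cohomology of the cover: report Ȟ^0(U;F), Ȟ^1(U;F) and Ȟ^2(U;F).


cover nerve:
  A12={q4,q5,q7,q9,q10} A13={q1,q3,q5,q6,q7,q8,q9,q10} A23={q5,q7,q9,q10}
  A123={q5,q7,q9,q10}
C dims 3,3,1; δ0: rk_F3 2; δ1: rk_F3 1
Ȟ^0: (3−2)−0=1 ⇒ Z/3
Ȟ^1: (3−1)−2=0 ⇒ 0
Ȟ^2: (1−0)−1=0 ⇒ 0

Ȟ^0 ≅ Z/3, Ȟ^1 ≅ 0, Ȟ^2 ≅ 0


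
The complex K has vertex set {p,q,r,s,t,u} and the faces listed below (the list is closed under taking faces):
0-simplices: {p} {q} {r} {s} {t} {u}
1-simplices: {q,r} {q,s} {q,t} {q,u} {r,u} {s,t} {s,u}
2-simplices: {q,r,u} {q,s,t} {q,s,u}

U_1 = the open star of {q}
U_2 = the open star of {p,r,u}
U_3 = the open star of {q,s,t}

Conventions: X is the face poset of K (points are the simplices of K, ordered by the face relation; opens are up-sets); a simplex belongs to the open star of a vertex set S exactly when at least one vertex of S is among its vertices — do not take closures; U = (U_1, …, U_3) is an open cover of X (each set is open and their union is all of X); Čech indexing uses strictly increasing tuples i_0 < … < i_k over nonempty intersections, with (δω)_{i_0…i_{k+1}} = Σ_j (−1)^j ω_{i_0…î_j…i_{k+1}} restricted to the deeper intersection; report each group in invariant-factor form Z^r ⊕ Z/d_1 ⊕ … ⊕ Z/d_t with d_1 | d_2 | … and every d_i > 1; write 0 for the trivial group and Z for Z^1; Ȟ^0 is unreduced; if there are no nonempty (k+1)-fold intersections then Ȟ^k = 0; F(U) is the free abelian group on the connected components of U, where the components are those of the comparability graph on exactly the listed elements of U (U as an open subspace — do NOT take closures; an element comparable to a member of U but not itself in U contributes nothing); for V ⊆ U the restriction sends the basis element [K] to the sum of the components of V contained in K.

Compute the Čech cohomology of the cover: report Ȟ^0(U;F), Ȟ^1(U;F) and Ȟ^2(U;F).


nonempty intersections:
  U1={{q},{q,r},{q,s},{q,t},{q,u},{q,r,u},{q,s,t},{q,s,u}} U2={{p},{r},{u},{q,r},{q,u},{r,u},{s,u},{q,r,u},{q,s,u}} U3={{q},{s},{t},{q,r},{q,s},{q,t},{q,u},{s,t},{s,u},{q,r,u},{q,s,t},{q,s,u}}
  U12={{q,r},{q,u},{q,r,u},{q,s,u}} U13={{q},{q,r},{q,s},{q,t},{q,u},{q,r,u},{q,s,t},{q,s,u}} U23={{q,r},{q,u},{s,u},{q,r,u},{q,s,u}}
  U123={{q,r},{q,u},{q,r,u},{q,s,u}}
components per intersection:
  U1: {{q},{q,r},{q,s},{q,t},{q,u},{q,r,u},{q,s,t},{q,s,u}}
  U2: {{p}} {{r},{u},{q,r},{q,u},{r,u},{s,u},{q,r,u},{q,s,u}}
  U3: {{q},{s},{t},{q,r},{q,s},{q,t},{q,u},{s,t},{s,u},{q,r,u},{q,s,t},{q,s,u}}
  U12: {{q,r},{q,u},{q,r,u},{q,s,u}}
  U13: {{q},{q,r},{q,s},{q,t},{q,u},{q,r,u},{q,s,t},{q,s,u}}
  U23: {{q,r},{q,u},{s,u},{q,r,u},{q,s,u}}
  U123: {{q,r},{q,u},{q,r,u},{q,s,u}}
C dims 4,3,1; δ0: rk 2, SNF 1^2; δ1: rk 1, SNF 1^1
Ȟ^0: (4−2)−0=2 ⇒ Z^2
Ȟ^1: (3−1)−2=0 ⇒ 0
Ȟ^2: (1−0)−1=0 ⇒ 0

Ȟ^0 ≅ Z^2; Ȟ^1 ≅ 0; Ȟ^2 ≅ 0


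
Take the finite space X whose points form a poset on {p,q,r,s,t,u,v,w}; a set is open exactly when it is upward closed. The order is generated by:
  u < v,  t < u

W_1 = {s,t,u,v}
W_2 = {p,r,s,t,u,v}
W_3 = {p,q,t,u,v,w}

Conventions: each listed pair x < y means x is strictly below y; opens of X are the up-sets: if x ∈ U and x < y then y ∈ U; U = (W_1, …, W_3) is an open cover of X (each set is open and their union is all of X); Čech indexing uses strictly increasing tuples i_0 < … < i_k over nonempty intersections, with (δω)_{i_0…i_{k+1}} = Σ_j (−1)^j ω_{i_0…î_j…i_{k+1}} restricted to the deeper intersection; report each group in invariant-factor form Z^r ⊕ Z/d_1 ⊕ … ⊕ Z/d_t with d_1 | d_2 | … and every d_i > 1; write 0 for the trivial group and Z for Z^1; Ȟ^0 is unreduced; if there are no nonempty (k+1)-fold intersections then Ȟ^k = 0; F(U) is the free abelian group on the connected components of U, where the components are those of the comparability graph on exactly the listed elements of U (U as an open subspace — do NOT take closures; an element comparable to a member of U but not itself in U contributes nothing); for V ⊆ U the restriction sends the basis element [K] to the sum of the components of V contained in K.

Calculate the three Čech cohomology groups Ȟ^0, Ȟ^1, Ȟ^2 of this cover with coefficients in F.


Ȟ^0 = Z^6, Ȟ^1 = 0 and Ȟ^2 = 0

intersection data:
  W12={s,t,u,v} W13={t,u,v} W23={p,t,u,v}
  W123={t,u,v}
components per intersection:
  W1: {s} {t,u,v}
  W2: {p} {r} {s} {t,u,v}
  W3: {p} {q} {t,u,v} {w}
  W12: {s} {t,u,v}
  W13: {t,u,v}
  W23: {p} {t,u,v}
  W123: {t,u,v}
C dims 10,5,1; δ0: rk 4, SNF 1^4; δ1: rk 1, SNF 1^1
Ȟ^0 = (10 − 4) − 0 = 6, so Ȟ^0 ≅ Z^6
Ȟ^1 = (5 − 1) − 4 = 0, so Ȟ^1 ≅ 0
Ȟ^2 = (1 − 0) − 1 = 0, so Ȟ^2 ≅ 0


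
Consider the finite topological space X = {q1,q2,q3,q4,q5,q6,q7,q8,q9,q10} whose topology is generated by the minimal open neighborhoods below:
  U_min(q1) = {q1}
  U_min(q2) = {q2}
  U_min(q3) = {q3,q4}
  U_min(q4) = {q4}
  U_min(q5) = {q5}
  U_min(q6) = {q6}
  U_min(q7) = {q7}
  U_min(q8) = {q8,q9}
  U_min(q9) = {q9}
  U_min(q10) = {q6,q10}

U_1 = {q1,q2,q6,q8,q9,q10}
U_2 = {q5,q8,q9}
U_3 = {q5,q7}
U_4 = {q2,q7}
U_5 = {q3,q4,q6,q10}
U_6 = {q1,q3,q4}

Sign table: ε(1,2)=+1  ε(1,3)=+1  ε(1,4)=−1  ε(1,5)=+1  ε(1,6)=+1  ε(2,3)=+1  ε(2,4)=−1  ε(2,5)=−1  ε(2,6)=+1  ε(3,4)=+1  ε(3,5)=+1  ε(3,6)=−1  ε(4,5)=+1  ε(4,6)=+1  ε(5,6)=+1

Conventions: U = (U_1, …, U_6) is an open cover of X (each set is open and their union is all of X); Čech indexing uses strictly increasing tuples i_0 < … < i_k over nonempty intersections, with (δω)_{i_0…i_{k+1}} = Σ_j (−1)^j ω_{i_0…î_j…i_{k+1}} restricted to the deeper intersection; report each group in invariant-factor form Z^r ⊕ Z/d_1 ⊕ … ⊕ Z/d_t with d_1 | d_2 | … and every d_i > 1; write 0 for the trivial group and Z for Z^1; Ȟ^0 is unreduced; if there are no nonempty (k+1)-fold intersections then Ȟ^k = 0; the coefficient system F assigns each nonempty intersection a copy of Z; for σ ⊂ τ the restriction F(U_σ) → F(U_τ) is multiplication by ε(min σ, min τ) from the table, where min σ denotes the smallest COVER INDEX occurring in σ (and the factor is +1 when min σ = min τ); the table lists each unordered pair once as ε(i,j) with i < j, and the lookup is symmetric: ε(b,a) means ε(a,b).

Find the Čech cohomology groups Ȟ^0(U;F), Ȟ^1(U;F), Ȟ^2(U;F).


nonempty overlaps:
  U12={q8,q9} U14={q2} U15={q6,q10} U16={q1} U23={q5} U34={q7} U56={q3,q4}
C dims 6,7; δ0: rk 6, SNF 1^5·2
degree 0: 6−6−0 = 0 → Ȟ^0 ≅ 0
degree 1: 7−0−6 = 1 plus torsion [2] → Ȟ^1 ≅ Z ⊕ Z/2
degree 2: 0−0−0 = 0 → Ȟ^2 ≅ 0

Ȟ^0 = 0,  Ȟ^1 = Z ⊕ Z/2,  Ȟ^2 = 0


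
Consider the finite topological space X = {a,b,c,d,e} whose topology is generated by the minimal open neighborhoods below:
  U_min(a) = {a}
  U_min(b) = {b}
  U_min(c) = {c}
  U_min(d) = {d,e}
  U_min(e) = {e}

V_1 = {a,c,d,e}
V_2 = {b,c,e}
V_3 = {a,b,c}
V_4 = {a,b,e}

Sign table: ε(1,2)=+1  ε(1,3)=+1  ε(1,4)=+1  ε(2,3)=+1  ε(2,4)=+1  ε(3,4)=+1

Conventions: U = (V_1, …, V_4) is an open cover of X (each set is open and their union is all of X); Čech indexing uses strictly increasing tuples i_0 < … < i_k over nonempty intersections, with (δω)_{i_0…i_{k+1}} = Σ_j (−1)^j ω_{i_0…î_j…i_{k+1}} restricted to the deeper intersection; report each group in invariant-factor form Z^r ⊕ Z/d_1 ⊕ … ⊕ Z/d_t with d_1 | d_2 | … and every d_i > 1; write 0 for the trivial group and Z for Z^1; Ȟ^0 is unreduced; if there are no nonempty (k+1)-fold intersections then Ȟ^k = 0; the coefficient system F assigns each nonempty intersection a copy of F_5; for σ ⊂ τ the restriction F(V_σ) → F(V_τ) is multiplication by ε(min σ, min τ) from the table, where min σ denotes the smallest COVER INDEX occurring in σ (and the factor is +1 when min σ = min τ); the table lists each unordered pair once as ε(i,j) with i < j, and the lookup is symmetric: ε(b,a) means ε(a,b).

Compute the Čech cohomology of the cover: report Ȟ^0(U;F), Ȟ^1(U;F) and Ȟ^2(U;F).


nonempty intersections:
  V12={c,e} V13={a,c} V14={a,e} V23={b,c} V24={b,e} V34={a,b}
  V123={c} V124={e} V134={a} V234={b}
C dims 4,6,4; δ0: rk_F5 3; δ1: rk_F5 3
Ȟ^0: (4−3)−0=1 ⇒ Z/5
Ȟ^1: (6−3)−3=0 ⇒ 0
Ȟ^2: (4−0)−3=1 ⇒ Z/5

Ȟ^0 ≅ Z/5, Ȟ^1 ≅ 0 and Ȟ^2 ≅ Z/5


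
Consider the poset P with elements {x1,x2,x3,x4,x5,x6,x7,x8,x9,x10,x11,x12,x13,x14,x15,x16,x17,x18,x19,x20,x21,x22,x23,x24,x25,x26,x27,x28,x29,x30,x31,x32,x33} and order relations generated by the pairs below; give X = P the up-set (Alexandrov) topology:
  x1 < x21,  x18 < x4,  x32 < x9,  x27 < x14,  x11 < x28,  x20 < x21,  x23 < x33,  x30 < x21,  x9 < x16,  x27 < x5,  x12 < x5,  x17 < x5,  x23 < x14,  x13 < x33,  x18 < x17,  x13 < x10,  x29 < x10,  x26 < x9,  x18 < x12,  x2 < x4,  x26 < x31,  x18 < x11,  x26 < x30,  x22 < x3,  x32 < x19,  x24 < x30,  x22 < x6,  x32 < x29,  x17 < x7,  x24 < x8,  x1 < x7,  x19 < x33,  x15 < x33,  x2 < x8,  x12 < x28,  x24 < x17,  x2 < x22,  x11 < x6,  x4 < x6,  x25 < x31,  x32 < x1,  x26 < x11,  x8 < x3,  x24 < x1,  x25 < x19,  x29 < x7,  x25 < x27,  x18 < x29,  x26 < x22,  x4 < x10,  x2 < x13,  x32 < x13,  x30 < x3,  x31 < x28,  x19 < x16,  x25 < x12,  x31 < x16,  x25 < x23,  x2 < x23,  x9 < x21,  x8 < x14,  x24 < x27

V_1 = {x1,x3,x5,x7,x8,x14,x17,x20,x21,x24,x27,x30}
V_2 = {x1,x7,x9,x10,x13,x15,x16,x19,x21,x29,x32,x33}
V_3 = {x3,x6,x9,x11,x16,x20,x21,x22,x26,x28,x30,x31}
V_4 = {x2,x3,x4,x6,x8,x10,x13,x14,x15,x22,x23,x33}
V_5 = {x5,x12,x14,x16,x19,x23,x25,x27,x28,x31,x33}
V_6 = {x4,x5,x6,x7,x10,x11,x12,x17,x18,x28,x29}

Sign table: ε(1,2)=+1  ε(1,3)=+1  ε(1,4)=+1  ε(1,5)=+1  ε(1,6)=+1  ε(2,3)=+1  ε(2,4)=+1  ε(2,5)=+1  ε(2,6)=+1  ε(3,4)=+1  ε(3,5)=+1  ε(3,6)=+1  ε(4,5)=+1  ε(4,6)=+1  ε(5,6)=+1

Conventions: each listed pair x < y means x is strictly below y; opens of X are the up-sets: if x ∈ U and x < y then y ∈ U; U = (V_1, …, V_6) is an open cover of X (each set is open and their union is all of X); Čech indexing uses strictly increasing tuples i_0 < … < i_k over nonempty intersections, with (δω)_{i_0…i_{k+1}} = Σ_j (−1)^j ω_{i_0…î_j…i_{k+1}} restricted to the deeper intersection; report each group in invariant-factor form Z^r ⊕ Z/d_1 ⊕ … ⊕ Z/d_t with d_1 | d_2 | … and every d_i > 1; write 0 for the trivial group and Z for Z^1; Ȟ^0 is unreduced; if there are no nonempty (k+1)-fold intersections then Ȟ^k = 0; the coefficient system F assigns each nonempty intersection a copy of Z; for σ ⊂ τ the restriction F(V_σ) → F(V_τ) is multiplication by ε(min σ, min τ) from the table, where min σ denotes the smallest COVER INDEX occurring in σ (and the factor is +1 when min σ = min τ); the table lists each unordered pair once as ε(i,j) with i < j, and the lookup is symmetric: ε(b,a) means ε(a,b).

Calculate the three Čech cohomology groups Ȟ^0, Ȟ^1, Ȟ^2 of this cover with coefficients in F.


nerve of the cover:
  V12={x1,x7,x21} V13={x3,x20,x21,x30} V14={x3,x8,x14} V15={x5,x14,x27} V16={x5,x7,x17} V23={x9,x16,x21} V24={x10,x13,x15,x33} V25={x16,x19,x33} V26={x7,x10,x29} V34={x3,x6,x22} V35={x16,x28,x31} V36={x6,x11,x28} V45={x14,x23,x33} V46={x4,x6,x10} V56={x5,x12,x28}
  V123={x21} V126={x7} V134={x3} V145={x14} V156={x5} V235={x16} V245={x33} V246={x10} V346={x6} V356={x28}
C dims 6,15,10; δ0: rk 5, SNF 1^5; δ1: rk 10, SNF 1^9·2
Ȟ^0 = (6 − 5) − 0 = 1, so Ȟ^0 ≅ Z
Ȟ^1 = (15 − 10) − 5 = 0, so Ȟ^1 ≅ 0
Ȟ^2 = (10 − 0) − 10 = 0 plus torsion [2], so Ȟ^2 ≅ Z/2

Ȟ^0(U;F) ≅ Z, Ȟ^1(U;F) ≅ 0 and Ȟ^2(U;F) ≅ Z/2


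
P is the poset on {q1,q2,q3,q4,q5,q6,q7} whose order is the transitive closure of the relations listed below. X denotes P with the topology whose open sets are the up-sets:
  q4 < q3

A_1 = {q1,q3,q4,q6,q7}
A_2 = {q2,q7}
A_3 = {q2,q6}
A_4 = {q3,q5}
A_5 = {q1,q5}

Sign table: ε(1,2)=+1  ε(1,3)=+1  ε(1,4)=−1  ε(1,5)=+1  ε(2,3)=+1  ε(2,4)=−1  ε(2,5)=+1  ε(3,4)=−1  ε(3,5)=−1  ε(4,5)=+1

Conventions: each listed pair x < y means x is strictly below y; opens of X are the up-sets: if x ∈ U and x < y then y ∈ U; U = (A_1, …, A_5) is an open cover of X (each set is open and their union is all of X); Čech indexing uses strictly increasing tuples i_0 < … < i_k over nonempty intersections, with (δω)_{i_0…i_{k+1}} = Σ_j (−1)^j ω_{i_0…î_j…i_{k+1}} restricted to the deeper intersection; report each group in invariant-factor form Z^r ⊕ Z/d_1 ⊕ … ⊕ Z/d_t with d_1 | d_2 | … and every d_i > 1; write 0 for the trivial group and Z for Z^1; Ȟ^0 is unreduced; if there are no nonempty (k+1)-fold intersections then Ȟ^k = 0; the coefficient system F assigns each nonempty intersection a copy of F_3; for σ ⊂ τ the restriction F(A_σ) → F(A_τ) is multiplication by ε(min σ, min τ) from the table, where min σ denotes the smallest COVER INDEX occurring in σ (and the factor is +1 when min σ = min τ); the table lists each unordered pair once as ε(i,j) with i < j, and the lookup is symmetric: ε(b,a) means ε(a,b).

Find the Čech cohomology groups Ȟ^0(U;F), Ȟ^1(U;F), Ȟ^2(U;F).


nerve of the cover:
  A12={q7} A13={q6} A14={q3} A15={q1} A23={q2} A45={q5}
C dims 5,6; δ0: rk_F3 5
Ȟ^0 = (5 − 5) − 0 = 0, so Ȟ^0 ≅ 0
Ȟ^1 = (6 − 0) − 5 = 1, so Ȟ^1 ≅ Z/3
Ȟ^2 = (0 − 0) − 0 = 0, so Ȟ^2 ≅ 0

Ȟ^0 ≅ 0, Ȟ^1 ≅ Z/3 and Ȟ^2 ≅ 0


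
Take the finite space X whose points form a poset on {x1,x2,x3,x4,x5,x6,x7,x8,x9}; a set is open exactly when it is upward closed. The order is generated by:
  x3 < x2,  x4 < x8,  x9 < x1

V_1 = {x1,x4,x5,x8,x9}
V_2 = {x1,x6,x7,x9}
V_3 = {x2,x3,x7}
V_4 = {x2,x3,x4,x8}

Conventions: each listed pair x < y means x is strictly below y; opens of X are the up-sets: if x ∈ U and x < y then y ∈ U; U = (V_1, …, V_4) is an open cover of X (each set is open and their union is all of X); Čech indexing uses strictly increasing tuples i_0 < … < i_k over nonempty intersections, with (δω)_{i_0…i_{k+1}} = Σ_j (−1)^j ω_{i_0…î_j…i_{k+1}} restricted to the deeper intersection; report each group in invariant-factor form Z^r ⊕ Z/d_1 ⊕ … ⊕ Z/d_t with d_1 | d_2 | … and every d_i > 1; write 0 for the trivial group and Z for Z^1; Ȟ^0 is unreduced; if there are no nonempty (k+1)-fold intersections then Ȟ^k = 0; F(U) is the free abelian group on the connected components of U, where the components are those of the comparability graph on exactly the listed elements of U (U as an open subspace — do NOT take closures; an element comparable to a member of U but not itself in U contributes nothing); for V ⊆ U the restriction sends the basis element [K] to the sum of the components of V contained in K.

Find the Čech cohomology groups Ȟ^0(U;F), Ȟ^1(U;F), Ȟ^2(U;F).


Ȟ^0 ≅ Z^6, Ȟ^1 ≅ 0, Ȟ^2 ≅ 0

nerve of the cover:
  V12={x1,x9} V14={x4,x8} V23={x7} V34={x2,x3}
components per intersection:
  V1: {x1,x9} {x4,x8} {x5}
  V2: {x1,x9} {x6} {x7}
  V3: {x2,x3} {x7}
  V4: {x2,x3} {x4,x8}
  V12: {x1,x9}
  V14: {x4,x8}
  V23: {x7}
  V34: {x2,x3}
C dims 10,4; δ0: rk 4, SNF 1^4
Ȟ^0 = (10 − 4) − 0 = 6, so Ȟ^0 ≅ Z^6
Ȟ^1 = (4 − 0) − 4 = 0, so Ȟ^1 ≅ 0
Ȟ^2 = (0 − 0) − 0 = 0, so Ȟ^2 ≅ 0


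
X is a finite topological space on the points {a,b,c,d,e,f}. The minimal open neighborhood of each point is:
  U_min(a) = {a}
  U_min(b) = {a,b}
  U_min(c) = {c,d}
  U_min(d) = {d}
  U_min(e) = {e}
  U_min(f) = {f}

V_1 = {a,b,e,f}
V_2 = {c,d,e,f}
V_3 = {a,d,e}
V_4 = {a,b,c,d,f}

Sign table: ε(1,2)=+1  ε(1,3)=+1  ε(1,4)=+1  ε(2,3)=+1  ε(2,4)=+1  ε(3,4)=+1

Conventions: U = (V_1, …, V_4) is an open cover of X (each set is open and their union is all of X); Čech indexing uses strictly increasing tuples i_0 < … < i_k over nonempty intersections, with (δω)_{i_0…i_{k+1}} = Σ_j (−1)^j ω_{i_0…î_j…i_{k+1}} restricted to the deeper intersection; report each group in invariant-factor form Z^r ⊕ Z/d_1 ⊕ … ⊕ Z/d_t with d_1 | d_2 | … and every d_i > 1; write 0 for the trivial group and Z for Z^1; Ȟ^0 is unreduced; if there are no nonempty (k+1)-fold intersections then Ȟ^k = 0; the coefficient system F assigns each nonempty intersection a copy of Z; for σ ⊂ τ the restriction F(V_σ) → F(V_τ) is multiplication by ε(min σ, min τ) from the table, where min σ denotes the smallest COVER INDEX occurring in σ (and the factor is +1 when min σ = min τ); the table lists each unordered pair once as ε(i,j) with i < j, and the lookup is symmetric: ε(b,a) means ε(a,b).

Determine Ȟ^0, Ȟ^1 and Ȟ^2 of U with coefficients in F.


nerve of the cover:
  V12={e,f} V13={a,e} V14={a,b,f} V23={d,e} V24={c,d,f} V34={a,d}
  V123={e} V124={f} V134={a} V234={d}
C dims 4,6,4; δ0: rk 3, SNF 1^3; δ1: rk 3, SNF 1^3
Ȟ^0 = (4 − 3) − 0 = 1, so Ȟ^0 ≅ Z
Ȟ^1 = (6 − 3) − 3 = 0, so Ȟ^1 ≅ 0
Ȟ^2 = (4 − 0) − 3 = 1, so Ȟ^2 ≅ Z

Ȟ^0 ≅ Z,  Ȟ^1 ≅ 0,  Ȟ^2 ≅ Z
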